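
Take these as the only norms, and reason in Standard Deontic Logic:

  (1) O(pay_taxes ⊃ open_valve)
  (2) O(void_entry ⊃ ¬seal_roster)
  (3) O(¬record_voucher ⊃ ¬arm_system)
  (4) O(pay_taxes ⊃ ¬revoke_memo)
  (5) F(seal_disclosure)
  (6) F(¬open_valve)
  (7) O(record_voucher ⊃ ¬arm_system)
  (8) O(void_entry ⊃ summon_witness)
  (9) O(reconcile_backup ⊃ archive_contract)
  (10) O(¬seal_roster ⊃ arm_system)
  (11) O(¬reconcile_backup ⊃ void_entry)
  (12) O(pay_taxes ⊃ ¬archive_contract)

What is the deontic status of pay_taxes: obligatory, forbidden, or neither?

Forbidden

Premises 7 and 3 are O(record_voucher ⊃ ¬arm_system) and O(¬record_voucher ⊃ ¬arm_system); every ideal world satisfies record_voucher or ¬record_voucher, so in either case ¬arm_system holds — hence O(¬arm_system).
The contrapositive of premise 10 (O(¬seal_roster ⊃ arm_system)) is O(¬arm_system ⊃ seal_roster), and O(¬arm_system) is already established, so O(seal_roster).
Premise 2, O(void_entry ⊃ ¬seal_roster), contraposes to O(seal_roster ⊃ ¬void_entry); with O(seal_roster) we get O(¬void_entry).
Premise 11, O(¬reconcile_backup ⊃ void_entry), contraposes to O(¬void_entry ⊃ reconcile_backup); with O(¬void_entry) we get O(reconcile_backup).
With premise 9, O(reconcile_backup ⊃ archive_contract), the K-axiom yields O(archive_contract).
The contrapositive of premise 12 (O(pay_taxes ⊃ ¬archive_contract)) is O(archive_contract ⊃ ¬pay_taxes), and O(archive_contract) is already established, so O(¬pay_taxes).
Premises 1, 4, 5, 6, 8 do not contribute to this derivation.
Thus O(¬pay_taxes), which is F(pay_taxes): pay_taxes is forbidden.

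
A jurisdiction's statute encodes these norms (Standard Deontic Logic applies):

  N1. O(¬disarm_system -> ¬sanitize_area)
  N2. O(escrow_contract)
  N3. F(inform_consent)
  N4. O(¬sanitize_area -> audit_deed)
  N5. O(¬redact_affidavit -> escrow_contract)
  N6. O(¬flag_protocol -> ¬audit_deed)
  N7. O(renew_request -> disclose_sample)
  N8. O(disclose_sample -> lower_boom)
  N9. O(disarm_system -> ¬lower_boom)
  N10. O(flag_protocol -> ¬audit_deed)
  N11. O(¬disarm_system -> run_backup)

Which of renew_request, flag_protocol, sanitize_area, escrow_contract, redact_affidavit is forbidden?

By case analysis on flag_protocol: premise 10 gives O(flag_protocol -> ¬audit_deed) and premise 6 gives O(¬flag_protocol -> ¬audit_deed), so O(¬audit_deed) either way.
The contrapositive of premise 4 (O(¬sanitize_area -> audit_deed)) is O(¬audit_deed -> sanitize_area), and O(¬audit_deed) is already established, so O(sanitize_area).
Premise 1, O(¬disarm_system -> ¬sanitize_area), contraposes to O(sanitize_area -> disarm_system); with O(sanitize_area) we get O(disarm_system).
Premise 9 is O(disarm_system -> ¬lower_boom); since O(disarm_system), deontic closure gives O(¬lower_boom).
Premise 8, O(disclose_sample -> lower_boom), contraposes to O(¬lower_boom -> ¬disclose_sample); with O(¬lower_boom) we get O(¬disclose_sample).
Premise 7, O(renew_request -> disclose_sample), contraposes to O(¬disclose_sample -> ¬renew_request); with O(¬disclose_sample) we get O(¬renew_request).
So O(¬renew_request) holds, i.e. renew_request is forbidden. None of the other listed options is forbidden under the premises.

renew_request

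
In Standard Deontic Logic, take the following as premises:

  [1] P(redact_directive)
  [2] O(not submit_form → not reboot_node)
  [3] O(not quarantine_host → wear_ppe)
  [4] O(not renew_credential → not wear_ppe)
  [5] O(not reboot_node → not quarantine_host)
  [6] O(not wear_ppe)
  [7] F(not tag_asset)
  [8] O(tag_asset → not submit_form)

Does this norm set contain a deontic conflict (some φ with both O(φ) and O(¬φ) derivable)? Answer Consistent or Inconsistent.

Premise 6 gives O(not wear_ppe).
Premise 3, O(not quarantine_host → wear_ppe), contraposes to O(not wear_ppe → quarantine_host); with O(not wear_ppe) we get O(quarantine_host).
The contrapositive of premise 5 (O(not reboot_node → not quarantine_host)) is O(quarantine_host → reboot_node), and O(quarantine_host) is already established, so O(reboot_node).
Premise 2, O(not submit_form → not reboot_node), contraposes to O(reboot_node → submit_form); with O(reboot_node) we get O(submit_form).
The contrapositive of premise 8 (O(tag_asset → not submit_form)) is O(submit_form → not tag_asset), and O(submit_form) is already established, so O(not tag_asset).
Yet premise 7 is F(not tag_asset), i.e. O(tag_asset).
We now have both O(not tag_asset) and O(tag_asset) — tag_asset is simultaneously obligatory and forbidden, violating the D-axiom.

Inconsistent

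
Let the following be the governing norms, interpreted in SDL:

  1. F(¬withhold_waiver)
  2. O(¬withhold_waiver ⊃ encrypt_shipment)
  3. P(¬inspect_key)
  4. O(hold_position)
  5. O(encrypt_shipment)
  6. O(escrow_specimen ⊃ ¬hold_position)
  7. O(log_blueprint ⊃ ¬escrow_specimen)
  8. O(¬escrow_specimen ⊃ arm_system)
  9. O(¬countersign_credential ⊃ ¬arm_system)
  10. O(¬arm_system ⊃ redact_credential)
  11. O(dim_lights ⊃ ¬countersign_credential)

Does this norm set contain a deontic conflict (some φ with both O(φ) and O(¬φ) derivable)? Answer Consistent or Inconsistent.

Premise 2 is O(¬withhold_waiver ⊃ encrypt_shipment); even if O(encrypt_shipment) held, inferring O(¬withhold_waiver) would be affirming the consequent — invalid.
So O(¬withhold_waiver) is not derivable, and the apparent clash with O(withhold_waiver) does not arise.
A world satisfying every obligation exists (e.g. arm_system=true, countersign_credential=true, dim_lights=false, encrypt_shipment=true, escrow_specimen=false, hold_position=true, inspect_key=false, log_blueprint=false, redact_credential=false, withhold_waiver=true); no atom is both obligatory and forbidden, so the set is consistent.

Consistent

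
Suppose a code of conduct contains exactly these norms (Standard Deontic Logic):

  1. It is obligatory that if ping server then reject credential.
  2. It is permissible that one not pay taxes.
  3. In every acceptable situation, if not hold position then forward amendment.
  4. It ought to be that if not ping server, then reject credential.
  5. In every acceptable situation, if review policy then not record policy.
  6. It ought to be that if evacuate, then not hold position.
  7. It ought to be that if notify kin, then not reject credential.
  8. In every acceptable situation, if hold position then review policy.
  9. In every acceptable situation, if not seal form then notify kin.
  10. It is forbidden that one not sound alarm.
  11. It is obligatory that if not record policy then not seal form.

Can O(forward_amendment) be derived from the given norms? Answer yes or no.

Yes

By case analysis on ping_server: premise 1 gives O(ping_server → reject_credential) and premise 4 gives O(¬ping_server → reject_credential), so O(reject_credential) either way.
Premise 7 is O(notify_kin → ¬reject_credential); contrapositively O(reject_credential → ¬notify_kin). Since O(reject_credential) holds, K gives O(¬notify_kin).
Premise 9, O(¬seal_form → notify_kin), contraposes to O(¬notify_kin → seal_form); with O(¬notify_kin) we get O(seal_form).
The contrapositive of premise 11 (O(¬record_policy → ¬seal_form)) is O(seal_form → record_policy), and O(seal_form) is already established, so O(record_policy).
Premise 5, O(review_policy → ¬record_policy), contraposes to O(record_policy → ¬review_policy); with O(record_policy) we get O(¬review_policy).
Premise 8, O(hold_position → review_policy), contraposes to O(¬review_policy → ¬hold_position); with O(¬review_policy) we get O(¬hold_position).
With premise 3, O(¬hold_position → forward_amendment), the K-axiom yields O(forward_amendment).
Premises 2, 6, 10 do not contribute to this derivation.
So O(forward_amendment) follows.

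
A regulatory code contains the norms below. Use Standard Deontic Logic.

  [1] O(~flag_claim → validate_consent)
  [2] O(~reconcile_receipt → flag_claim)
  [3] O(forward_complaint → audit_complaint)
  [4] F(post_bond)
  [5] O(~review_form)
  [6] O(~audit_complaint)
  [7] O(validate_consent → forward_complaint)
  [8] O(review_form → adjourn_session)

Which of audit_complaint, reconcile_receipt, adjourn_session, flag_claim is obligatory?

From premise 6 we have O(~audit_complaint).
Premise 3, O(forward_complaint → audit_complaint), contraposes to O(~audit_complaint → ~forward_complaint); with O(~audit_complaint) we get O(~forward_complaint).
Premise 7, O(validate_consent → forward_complaint), contraposes to O(~forward_complaint → ~validate_consent); with O(~forward_complaint) we get O(~validate_consent).
The contrapositive of premise 1 (O(~flag_claim → validate_consent)) is O(~validate_consent → flag_claim), and O(~validate_consent) is already established, so O(flag_claim).
So O(flag_claim) holds — flag_claim is obligatory. None of the other listed options is made obligatory by any chain of premises.

flag_claim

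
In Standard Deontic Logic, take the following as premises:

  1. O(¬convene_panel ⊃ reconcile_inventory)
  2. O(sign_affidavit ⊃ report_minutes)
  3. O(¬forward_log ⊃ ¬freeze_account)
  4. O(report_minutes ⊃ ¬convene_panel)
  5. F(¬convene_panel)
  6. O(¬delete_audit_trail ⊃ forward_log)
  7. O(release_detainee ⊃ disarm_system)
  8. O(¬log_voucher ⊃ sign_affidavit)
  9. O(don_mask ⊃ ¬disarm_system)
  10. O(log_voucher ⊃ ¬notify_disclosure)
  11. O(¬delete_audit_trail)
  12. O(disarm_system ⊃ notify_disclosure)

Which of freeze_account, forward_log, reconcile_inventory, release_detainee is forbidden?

release_detainee

F(¬convene_panel) at premise 5 means O(convene_panel).
The contrapositive of premise 4 (O(report_minutes ⊃ ¬convene_panel)) is O(convene_panel ⊃ ¬report_minutes), and O(convene_panel) is already established, so O(¬report_minutes).
Premise 2 is O(sign_affidavit ⊃ report_minutes); contrapositively O(¬report_minutes ⊃ ¬sign_affidavit). Since O(¬report_minutes) holds, K gives O(¬sign_affidavit).
Premise 8, O(¬log_voucher ⊃ sign_affidavit), contraposes to O(¬sign_affidavit ⊃ log_voucher); with O(¬sign_affidavit) we get O(log_voucher).
Applying K to premise 10 (O(log_voucher ⊃ ¬notify_disclosure)) and O(log_voucher) yields O(¬notify_disclosure).
The contrapositive of premise 12 (O(disarm_system ⊃ notify_disclosure)) is O(¬notify_disclosure ⊃ ¬disarm_system), and O(¬notify_disclosure) is already established, so O(¬disarm_system).
The contrapositive of premise 7 (O(release_detainee ⊃ disarm_system)) is O(¬disarm_system ⊃ ¬release_detainee), and O(¬disarm_system) is already established, so O(¬release_detainee).
So O(¬release_detainee) holds, i.e. release_detainee is forbidden. None of the other listed options is forbidden under the premises.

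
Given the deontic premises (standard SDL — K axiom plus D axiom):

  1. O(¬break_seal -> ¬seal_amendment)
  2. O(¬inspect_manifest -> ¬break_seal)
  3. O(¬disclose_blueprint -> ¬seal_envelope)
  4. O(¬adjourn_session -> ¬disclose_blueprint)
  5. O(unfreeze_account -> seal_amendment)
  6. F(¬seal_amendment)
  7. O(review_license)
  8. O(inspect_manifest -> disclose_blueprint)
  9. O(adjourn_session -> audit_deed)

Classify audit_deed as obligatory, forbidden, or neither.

F(¬seal_amendment) at premise 6 means O(seal_amendment).
Premise 1 is O(¬break_seal -> ¬seal_amendment); contrapositively O(seal_amendment -> break_seal). Since O(seal_amendment) holds, K gives O(break_seal).
Premise 2, O(¬inspect_manifest -> ¬break_seal), contraposes to O(break_seal -> inspect_manifest); with O(break_seal) we get O(inspect_manifest).
Premise 8 is O(inspect_manifest -> disclose_blueprint); since O(inspect_manifest), deontic closure gives O(disclose_blueprint).
The contrapositive of premise 4 (O(¬adjourn_session -> ¬disclose_blueprint)) is O(disclose_blueprint -> adjourn_session), and O(disclose_blueprint) is already established, so O(adjourn_session).
Applying K to premise 9 (O(adjourn_session -> audit_deed)) and O(adjourn_session) yields O(audit_deed).
Premises 3, 5, 7 do not contribute to this derivation.
Hence audit_deed is obligatory.

Obligatory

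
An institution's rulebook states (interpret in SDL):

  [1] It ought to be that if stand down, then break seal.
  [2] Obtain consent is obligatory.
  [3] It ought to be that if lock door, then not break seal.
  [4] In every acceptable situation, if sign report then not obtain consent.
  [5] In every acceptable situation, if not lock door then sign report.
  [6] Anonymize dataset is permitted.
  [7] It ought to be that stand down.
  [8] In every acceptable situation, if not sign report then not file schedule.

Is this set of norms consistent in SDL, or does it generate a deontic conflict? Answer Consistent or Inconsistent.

Premise 7 states O(stand_down) outright.
Applying K to premise 1 (O(stand_down → break_seal)) and O(stand_down) yields O(break_seal).
The contrapositive of premise 3 (O(lock_door → ¬break_seal)) is O(break_seal → ¬lock_door), and O(break_seal) is already established, so O(¬lock_door).
From O(¬lock_door) and premise 5, O(¬lock_door → sign_report), we obtain O(sign_report).
With premise 4, O(sign_report → ¬obtain_consent), the K-axiom yields O(¬obtain_consent).
However, premise 2 gives O(obtain_consent).
We now have both O(¬obtain_consent) and O(obtain_consent) — obtain_consent is simultaneously obligatory and forbidden, violating the D-axiom.

Inconsistent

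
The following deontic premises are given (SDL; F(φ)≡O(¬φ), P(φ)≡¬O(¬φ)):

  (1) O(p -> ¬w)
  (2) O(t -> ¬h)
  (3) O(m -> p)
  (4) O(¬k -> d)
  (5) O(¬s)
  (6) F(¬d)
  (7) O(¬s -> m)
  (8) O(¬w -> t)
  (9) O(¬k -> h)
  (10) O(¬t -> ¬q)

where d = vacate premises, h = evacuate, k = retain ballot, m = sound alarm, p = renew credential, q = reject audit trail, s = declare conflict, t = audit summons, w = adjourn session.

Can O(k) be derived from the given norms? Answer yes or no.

From premise 5 we have O(¬s).
Premise 7 is O(¬s -> m); since O(¬s), deontic closure gives O(m).
With premise 3, O(m -> p), the K-axiom yields O(p).
Applying K to premise 1 (O(p -> ¬w)) and O(p) yields O(¬w).
Applying K to premise 8 (O(¬w -> t)) and O(¬w) yields O(t).
From O(t) and premise 2, O(t -> ¬h), we obtain O(¬h).
The contrapositive of premise 9 (O(¬k -> h)) is O(¬h -> k), and O(¬h) is already established, so O(k).
Premises 4, 6, 10 do not contribute to this derivation.
So O(k) follows.

Yes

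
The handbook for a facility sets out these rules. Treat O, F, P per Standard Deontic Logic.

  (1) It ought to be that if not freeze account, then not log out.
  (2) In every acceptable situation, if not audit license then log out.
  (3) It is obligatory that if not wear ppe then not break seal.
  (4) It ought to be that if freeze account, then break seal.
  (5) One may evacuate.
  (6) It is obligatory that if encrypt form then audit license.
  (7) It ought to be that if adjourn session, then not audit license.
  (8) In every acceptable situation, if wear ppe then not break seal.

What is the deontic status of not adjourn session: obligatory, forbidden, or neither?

Obligatory

By case analysis on wear_ppe: premise 8 gives O(wear_ppe → ¬break_seal) and premise 3 gives O(¬wear_ppe → ¬break_seal), so O(¬break_seal) either way.
Premise 4, O(freeze_account → break_seal), contraposes to O(¬break_seal → ¬freeze_account); with O(¬break_seal) we get O(¬freeze_account).
From O(¬freeze_account) and premise 1, O(¬freeze_account → ¬log_out), we obtain O(¬log_out).
The contrapositive of premise 2 (O(¬audit_license → log_out)) is O(¬log_out → audit_license), and O(¬log_out) is already established, so O(audit_license).
The contrapositive of premise 7 (O(adjourn_session → ¬audit_license)) is O(audit_license → ¬adjourn_session), and O(audit_license) is already established, so O(¬adjourn_session).
Premises 5, 6 do not contribute to this derivation.
Hence ¬adjourn_session is obligatory.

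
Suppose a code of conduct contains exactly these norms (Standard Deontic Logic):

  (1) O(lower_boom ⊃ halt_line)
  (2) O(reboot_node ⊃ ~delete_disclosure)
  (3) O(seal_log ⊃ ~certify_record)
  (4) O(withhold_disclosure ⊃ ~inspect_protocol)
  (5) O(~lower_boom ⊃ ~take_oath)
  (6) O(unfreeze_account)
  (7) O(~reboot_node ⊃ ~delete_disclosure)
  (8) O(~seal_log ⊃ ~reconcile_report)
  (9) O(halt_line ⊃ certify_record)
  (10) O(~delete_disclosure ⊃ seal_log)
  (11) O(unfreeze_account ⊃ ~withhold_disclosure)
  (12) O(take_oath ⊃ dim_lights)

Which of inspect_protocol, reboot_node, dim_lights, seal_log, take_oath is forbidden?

Premises 7 and 2 are O(~reboot_node ⊃ ~delete_disclosure) and O(reboot_node ⊃ ~delete_disclosure); every ideal world satisfies ~reboot_node or reboot_node, so in either case ~delete_disclosure holds — hence O(~delete_disclosure).
With premise 10, O(~delete_disclosure ⊃ seal_log), the K-axiom yields O(seal_log).
Premise 3 is O(seal_log ⊃ ~certify_record); since O(seal_log), deontic closure gives O(~certify_record).
Premise 9, O(halt_line ⊃ certify_record), contraposes to O(~certify_record ⊃ ~halt_line); with O(~certify_record) we get O(~halt_line).
Premise 1 is O(lower_boom ⊃ halt_line); contrapositively O(~halt_line ⊃ ~lower_boom). Since O(~halt_line) holds, K gives O(~lower_boom).
With premise 5, O(~lower_boom ⊃ ~take_oath), the K-axiom yields O(~take_oath).
So O(~take_oath) holds, i.e. take_oath is forbidden. None of the other listed options is forbidden under the premises.

take_oath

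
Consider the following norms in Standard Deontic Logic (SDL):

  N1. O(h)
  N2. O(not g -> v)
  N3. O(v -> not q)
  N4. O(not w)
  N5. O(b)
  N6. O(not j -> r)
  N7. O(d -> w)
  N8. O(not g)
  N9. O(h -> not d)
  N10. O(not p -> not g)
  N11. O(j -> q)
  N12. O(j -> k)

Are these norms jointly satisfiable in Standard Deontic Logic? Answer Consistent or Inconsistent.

Premise 7 is O(d -> w), but O(d) is not derivable from the premises, so it does not yield O(w).
So O(w) is not derivable, and the apparent clash with O(not w) does not arise.
A world satisfying every obligation exists (e.g. b=true, d=false, g=false, h=true, j=false, k=false, p=false, q=false, r=true, v=true, w=false); no atom is both obligatory and forbidden, so the set is consistent.

Consistent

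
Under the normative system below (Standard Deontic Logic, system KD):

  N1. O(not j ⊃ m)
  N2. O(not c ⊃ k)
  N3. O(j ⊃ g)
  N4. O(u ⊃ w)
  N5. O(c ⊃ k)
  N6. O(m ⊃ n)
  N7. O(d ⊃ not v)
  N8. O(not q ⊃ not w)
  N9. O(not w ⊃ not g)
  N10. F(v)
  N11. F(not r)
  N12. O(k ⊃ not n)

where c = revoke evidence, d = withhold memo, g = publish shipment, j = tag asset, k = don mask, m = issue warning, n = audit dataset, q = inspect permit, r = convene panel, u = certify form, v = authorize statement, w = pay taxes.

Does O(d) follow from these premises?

Premise 7 is O(d ⊃ not v); even if O(not v) held, inferring O(d) would be affirming the consequent — invalid.
No other premise forces O(d). An ideal world satisfying every premise can still have d false, so O(d) is not derivable.

No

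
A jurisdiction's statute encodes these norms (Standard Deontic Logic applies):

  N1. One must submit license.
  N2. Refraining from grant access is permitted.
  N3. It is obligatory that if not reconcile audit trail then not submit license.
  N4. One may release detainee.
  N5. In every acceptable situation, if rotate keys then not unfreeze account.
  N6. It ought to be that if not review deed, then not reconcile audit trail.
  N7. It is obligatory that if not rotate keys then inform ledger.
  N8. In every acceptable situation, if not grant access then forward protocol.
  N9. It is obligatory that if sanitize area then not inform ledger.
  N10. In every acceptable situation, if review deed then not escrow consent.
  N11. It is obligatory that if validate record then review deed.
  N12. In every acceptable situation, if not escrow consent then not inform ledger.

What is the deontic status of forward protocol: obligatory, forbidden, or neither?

Neither

Premise 8 is O(¬grant_access → forward_protocol), but O(¬grant_access) is not derivable from the premises (the permission P(¬grant_access) asserts only ¬O(grant_access), not O(¬grant_access)), so it does not yield O(forward_protocol).
No premise or chain of K-axiom applications forces O(forward_protocol), and none forces O(¬forward_protocol). So forward_protocol is neither obligatory nor forbidden under these norms.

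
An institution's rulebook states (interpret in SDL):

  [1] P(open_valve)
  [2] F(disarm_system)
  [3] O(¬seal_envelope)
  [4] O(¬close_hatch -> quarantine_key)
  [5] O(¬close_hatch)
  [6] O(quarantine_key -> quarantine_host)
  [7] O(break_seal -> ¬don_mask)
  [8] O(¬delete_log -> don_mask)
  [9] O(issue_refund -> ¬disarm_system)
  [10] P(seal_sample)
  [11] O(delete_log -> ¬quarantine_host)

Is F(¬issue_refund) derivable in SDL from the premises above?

No

Premise 9 is O(issue_refund -> ¬disarm_system); even if O(¬disarm_system) held, inferring O(issue_refund) would be affirming the consequent — invalid.
No other premise forces O(issue_refund). An ideal world satisfying every premise can still have ¬issue_refund true, so F(¬issue_refund) is not derivable.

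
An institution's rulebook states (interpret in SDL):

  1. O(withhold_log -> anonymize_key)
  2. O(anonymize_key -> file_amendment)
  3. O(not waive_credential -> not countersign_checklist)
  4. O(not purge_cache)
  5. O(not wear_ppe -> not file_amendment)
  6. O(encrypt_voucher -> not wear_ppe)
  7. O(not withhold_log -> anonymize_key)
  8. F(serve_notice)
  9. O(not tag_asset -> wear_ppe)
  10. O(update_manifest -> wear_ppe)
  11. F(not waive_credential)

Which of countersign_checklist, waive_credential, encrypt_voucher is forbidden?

Premises 7 and 1 are O(not withhold_log -> anonymize_key) and O(withhold_log -> anonymize_key); every ideal world satisfies not withhold_log or withhold_log, so in either case anonymize_key holds — hence O(anonymize_key).
Premise 2 is O(anonymize_key -> file_amendment); since O(anonymize_key), deontic closure gives O(file_amendment).
Premise 5, O(not wear_ppe -> not file_amendment), contraposes to O(file_amendment -> wear_ppe); with O(file_amendment) we get O(wear_ppe).
Premise 6, O(encrypt_voucher -> not wear_ppe), contraposes to O(wear_ppe -> not encrypt_voucher); with O(wear_ppe) we get O(not encrypt_voucher).
So O(not encrypt_voucher) holds, i.e. encrypt_voucher is forbidden. None of the other listed options is forbidden under the premises.

encrypt_voucher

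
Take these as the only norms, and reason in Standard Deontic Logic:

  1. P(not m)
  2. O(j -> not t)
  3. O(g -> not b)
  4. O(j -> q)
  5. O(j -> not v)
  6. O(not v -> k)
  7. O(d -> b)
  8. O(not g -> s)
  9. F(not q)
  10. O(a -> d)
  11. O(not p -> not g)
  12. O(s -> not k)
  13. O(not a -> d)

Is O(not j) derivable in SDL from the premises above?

Yes

Premises 13 and 10 cover both cases: O(not a -> d) and O(a -> d). Since not a ∨ a is a tautology, O(d) follows.
With premise 7, O(d -> b), the K-axiom yields O(b).
Premise 3 is O(g -> not b); contrapositively O(b -> not g). Since O(b) holds, K gives O(not g).
Premise 8 is O(not g -> s); since O(not g), deontic closure gives O(s).
Applying K to premise 12 (O(s -> not k)) and O(s) yields O(not k).
The contrapositive of premise 6 (O(not v -> k)) is O(not k -> v), and O(not k) is already established, so O(v).
The contrapositive of premise 5 (O(j -> not v)) is O(v -> not j), and O(v) is already established, so O(not j).
Premises 1, 2, 4, 9, 11 do not contribute to this derivation.
So O(not j) follows.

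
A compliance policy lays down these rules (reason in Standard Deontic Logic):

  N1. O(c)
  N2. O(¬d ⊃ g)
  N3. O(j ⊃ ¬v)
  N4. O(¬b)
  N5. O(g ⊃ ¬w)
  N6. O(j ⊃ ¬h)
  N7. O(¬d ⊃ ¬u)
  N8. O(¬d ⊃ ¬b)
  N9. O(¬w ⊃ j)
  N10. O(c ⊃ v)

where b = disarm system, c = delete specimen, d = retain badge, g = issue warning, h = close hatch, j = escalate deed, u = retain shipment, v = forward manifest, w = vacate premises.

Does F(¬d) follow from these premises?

Yes

From premise 1 we have O(c).
Applying K to premise 10 (O(c ⊃ v)) and O(c) yields O(v).
Premise 3, O(j ⊃ ¬v), contraposes to O(v ⊃ ¬j); with O(v) we get O(¬j).
Premise 9, O(¬w ⊃ j), contraposes to O(¬j ⊃ w); with O(¬j) we get O(w).
Premise 5, O(g ⊃ ¬w), contraposes to O(w ⊃ ¬g); with O(w) we get O(¬g).
Premise 2, O(¬d ⊃ g), contraposes to O(¬g ⊃ d); with O(¬g) we get O(d).
Premises 4, 6, 7, 8 do not contribute to this derivation.
So O(d) holds, i.e. F(¬d). The claim follows.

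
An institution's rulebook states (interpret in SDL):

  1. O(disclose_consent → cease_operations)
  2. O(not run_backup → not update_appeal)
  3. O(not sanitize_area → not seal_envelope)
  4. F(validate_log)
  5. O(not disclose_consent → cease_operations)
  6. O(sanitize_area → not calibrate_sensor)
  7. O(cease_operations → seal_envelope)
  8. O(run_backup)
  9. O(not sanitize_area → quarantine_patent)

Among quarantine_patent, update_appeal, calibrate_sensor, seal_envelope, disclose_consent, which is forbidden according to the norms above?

calibrate_sensor

Premises 1 and 5 are O(disclose_consent → cease_operations) and O(not disclose_consent → cease_operations); every ideal world satisfies disclose_consent or not disclose_consent, so in either case cease_operations holds — hence O(cease_operations).
Applying K to premise 7 (O(cease_operations → seal_envelope)) and O(cease_operations) yields O(seal_envelope).
Premise 3, O(not sanitize_area → not seal_envelope), contraposes to O(seal_envelope → sanitize_area); with O(seal_envelope) we get O(sanitize_area).
Applying K to premise 6 (O(sanitize_area → not calibrate_sensor)) and O(sanitize_area) yields O(not calibrate_sensor).
So O(not calibrate_sensor) holds, i.e. calibrate_sensor is forbidden. None of the other listed options is forbidden under the premises.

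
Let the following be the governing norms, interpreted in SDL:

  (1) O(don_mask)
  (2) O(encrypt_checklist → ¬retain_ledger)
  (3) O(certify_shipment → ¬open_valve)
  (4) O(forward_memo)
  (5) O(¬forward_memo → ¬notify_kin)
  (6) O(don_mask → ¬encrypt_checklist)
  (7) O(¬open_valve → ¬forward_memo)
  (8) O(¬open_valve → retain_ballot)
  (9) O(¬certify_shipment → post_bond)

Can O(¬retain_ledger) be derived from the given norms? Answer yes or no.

Premise 2 is O(encrypt_checklist → ¬retain_ledger), but O(encrypt_checklist) is not derivable from the premises, so it does not yield O(¬retain_ledger).
No other premise forces O(¬retain_ledger). An ideal world satisfying every premise can still have ¬retain_ledger false, so O(¬retain_ledger) is not derivable.

No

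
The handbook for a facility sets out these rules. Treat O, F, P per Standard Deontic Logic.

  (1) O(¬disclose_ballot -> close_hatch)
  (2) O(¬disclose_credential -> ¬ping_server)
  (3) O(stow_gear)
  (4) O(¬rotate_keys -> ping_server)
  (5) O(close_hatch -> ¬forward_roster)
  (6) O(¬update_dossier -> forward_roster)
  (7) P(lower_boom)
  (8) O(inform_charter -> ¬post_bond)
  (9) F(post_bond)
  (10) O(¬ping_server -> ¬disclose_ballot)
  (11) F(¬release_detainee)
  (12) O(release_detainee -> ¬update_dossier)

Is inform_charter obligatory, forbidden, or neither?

Neither

Premise 8 is O(inform_charter -> ¬post_bond); even if O(¬post_bond) held, inferring O(inform_charter) would be affirming the consequent — invalid.
No premise or chain of K-axiom applications forces O(inform_charter), and none forces O(¬inform_charter). So inform_charter is neither obligatory nor forbidden under these norms.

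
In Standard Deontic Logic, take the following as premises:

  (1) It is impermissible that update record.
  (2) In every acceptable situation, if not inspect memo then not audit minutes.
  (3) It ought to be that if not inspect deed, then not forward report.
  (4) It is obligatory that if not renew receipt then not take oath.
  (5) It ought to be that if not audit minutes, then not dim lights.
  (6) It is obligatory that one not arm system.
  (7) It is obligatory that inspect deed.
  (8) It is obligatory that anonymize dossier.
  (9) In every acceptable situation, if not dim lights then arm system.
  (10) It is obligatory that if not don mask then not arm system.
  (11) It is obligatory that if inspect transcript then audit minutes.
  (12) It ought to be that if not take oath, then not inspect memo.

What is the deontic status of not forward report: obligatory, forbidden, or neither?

Neither

Premise 3 is O(¬inspect_deed → ¬forward_report), but O(¬inspect_deed) is not derivable from the premises, so it does not yield O(¬forward_report).
No premise or chain of K-axiom applications forces O(¬forward_report), and none forces O(forward_report). So ¬forward_report is neither obligatory nor forbidden under these norms.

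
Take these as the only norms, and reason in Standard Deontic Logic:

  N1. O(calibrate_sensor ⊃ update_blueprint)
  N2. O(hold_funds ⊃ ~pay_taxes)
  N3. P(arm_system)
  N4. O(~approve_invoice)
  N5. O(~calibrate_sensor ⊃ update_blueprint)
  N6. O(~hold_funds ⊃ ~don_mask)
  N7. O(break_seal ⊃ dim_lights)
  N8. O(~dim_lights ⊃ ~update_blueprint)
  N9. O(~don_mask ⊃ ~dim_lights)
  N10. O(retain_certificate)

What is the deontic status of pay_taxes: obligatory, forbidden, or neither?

Forbidden

Premises 1 and 5 are O(calibrate_sensor ⊃ update_blueprint) and O(~calibrate_sensor ⊃ update_blueprint); every ideal world satisfies calibrate_sensor or ~calibrate_sensor, so in either case update_blueprint holds — hence O(update_blueprint).
The contrapositive of premise 8 (O(~dim_lights ⊃ ~update_blueprint)) is O(update_blueprint ⊃ dim_lights), and O(update_blueprint) is already established, so O(dim_lights).
The contrapositive of premise 9 (O(~don_mask ⊃ ~dim_lights)) is O(dim_lights ⊃ don_mask), and O(dim_lights) is already established, so O(don_mask).
Premise 6 is O(~hold_funds ⊃ ~don_mask); contrapositively O(don_mask ⊃ hold_funds). Since O(don_mask) holds, K gives O(hold_funds).
Premise 2 is O(hold_funds ⊃ ~pay_taxes); since O(hold_funds), deontic closure gives O(~pay_taxes).
Premises 3, 4, 7, 10 do not contribute to this derivation.
Thus O(~pay_taxes), which is F(pay_taxes): pay_taxes is forbidden.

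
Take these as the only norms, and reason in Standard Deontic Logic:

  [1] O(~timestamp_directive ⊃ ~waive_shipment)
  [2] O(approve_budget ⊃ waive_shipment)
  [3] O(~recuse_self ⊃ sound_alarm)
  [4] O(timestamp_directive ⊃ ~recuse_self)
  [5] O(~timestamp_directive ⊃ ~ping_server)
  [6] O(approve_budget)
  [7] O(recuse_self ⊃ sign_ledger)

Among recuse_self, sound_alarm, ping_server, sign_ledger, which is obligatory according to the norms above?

sound_alarm

Premise 6 states O(approve_budget) outright.
Premise 2 is O(approve_budget ⊃ waive_shipment); since O(approve_budget), deontic closure gives O(waive_shipment).
Premise 1, O(~timestamp_directive ⊃ ~waive_shipment), contraposes to O(waive_shipment ⊃ timestamp_directive); with O(waive_shipment) we get O(timestamp_directive).
With premise 4, O(timestamp_directive ⊃ ~recuse_self), the K-axiom yields O(~recuse_self).
Applying K to premise 3 (O(~recuse_self ⊃ sound_alarm)) and O(~recuse_self) yields O(sound_alarm).
So O(sound_alarm) holds — sound_alarm is obligatory. None of the other listed options is made obligatory by any chain of premises.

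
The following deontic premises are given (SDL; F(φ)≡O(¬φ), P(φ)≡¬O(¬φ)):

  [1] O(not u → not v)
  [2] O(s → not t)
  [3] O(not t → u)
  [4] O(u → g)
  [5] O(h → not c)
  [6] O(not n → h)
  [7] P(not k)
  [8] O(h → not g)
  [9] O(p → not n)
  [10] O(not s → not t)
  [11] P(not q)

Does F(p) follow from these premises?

Premises 10 and 2 cover both cases: O(not s → not t) and O(s → not t). Since not s ∨ s is a tautology, O(not t) follows.
With premise 3, O(not t → u), the K-axiom yields O(u).
From O(u) and premise 4, O(u → g), we obtain O(g).
The contrapositive of premise 8 (O(h → not g)) is O(g → not h), and O(g) is already established, so O(not h).
The contrapositive of premise 6 (O(not n → h)) is O(not h → n), and O(not h) is already established, so O(n).
Premise 9 is O(p → not n); contrapositively O(n → not p). Since O(n) holds, K gives O(not p).
Premises 1, 5, 7, 11 do not contribute to this derivation.
So O(not p) holds, i.e. F(p). The claim follows.

Yes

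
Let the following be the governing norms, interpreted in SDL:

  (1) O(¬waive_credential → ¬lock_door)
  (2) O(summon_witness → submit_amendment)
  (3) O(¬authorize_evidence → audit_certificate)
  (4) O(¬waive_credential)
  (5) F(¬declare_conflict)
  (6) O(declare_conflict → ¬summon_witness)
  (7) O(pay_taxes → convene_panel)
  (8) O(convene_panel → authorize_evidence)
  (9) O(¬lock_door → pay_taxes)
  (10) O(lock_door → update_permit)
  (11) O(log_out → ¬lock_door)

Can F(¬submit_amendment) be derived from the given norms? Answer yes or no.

No

Premise 2 is O(summon_witness → submit_amendment), but O(summon_witness) is not derivable from the premises, so it does not yield O(submit_amendment).
No other premise forces O(submit_amendment). An ideal world satisfying every premise can still have ¬submit_amendment true, so F(¬submit_amendment) is not derivable.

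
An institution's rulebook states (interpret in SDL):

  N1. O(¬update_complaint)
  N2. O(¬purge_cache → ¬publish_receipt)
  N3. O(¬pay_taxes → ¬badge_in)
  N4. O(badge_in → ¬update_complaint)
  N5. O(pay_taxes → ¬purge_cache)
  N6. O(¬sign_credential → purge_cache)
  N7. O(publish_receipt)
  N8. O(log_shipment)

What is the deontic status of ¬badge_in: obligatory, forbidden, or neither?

Obligatory

Premise 7 states O(publish_receipt) outright.
Premise 2 is O(¬purge_cache → ¬publish_receipt); contrapositively O(publish_receipt → purge_cache). Since O(publish_receipt) holds, K gives O(purge_cache).
Premise 5 is O(pay_taxes → ¬purge_cache); contrapositively O(purge_cache → ¬pay_taxes). Since O(purge_cache) holds, K gives O(¬pay_taxes).
From O(¬pay_taxes) and premise 3, O(¬pay_taxes → ¬badge_in), we obtain O(¬badge_in).
Premises 1, 4, 6, 8 do not contribute to this derivation.
Hence ¬badge_in is obligatory.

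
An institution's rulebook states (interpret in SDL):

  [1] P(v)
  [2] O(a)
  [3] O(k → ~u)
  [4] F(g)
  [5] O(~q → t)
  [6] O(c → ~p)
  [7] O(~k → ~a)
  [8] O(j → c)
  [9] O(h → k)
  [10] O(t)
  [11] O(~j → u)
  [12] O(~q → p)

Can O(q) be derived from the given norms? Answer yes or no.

Yes

Premise 2 states O(a) outright.
Premise 7, O(~k → ~a), contraposes to O(a → k); with O(a) we get O(k).
With premise 3, O(k → ~u), the K-axiom yields O(~u).
Premise 11, O(~j → u), contraposes to O(~u → j); with O(~u) we get O(j).
Applying K to premise 8 (O(j → c)) and O(j) yields O(c).
Applying K to premise 6 (O(c → ~p)) and O(c) yields O(~p).
The contrapositive of premise 12 (O(~q → p)) is O(~p → q), and O(~p) is already established, so O(q).
Premises 1, 4, 5, 9, 10 do not contribute to this derivation.
So O(q) follows.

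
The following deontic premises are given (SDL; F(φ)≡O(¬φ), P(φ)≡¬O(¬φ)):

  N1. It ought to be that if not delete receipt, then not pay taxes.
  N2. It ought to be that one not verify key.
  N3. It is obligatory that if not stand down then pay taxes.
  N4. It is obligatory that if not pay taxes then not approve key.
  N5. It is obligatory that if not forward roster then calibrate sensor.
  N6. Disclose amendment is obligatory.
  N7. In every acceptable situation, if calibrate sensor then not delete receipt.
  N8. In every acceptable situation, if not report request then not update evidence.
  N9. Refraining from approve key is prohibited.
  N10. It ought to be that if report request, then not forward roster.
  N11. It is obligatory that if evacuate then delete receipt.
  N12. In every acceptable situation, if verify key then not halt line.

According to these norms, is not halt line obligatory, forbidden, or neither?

Premise 12 is O(verify_key → ¬halt_line), but O(verify_key) is not derivable from the premises, so it does not yield O(¬halt_line).
No premise or chain of K-axiom applications forces O(¬halt_line), and none forces O(halt_line). So ¬halt_line is neither obligatory nor forbidden under these norms.

Neither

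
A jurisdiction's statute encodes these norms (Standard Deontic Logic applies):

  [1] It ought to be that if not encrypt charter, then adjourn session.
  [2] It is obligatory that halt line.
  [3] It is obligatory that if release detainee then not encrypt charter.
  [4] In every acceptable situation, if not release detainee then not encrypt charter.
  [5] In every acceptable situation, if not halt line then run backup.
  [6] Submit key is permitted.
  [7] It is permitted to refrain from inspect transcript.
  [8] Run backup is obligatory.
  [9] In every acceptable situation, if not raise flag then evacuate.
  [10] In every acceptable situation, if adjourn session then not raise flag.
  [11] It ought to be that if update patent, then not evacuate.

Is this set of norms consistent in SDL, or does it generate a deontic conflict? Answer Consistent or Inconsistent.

Premise 5 is O(¬halt_line → run_backup); even if O(run_backup) held, inferring O(¬halt_line) would be affirming the consequent — invalid.
So O(¬halt_line) is not derivable, and the apparent clash with O(halt_line) does not arise.
A world satisfying every obligation exists (e.g. adjourn_session=true, encrypt_charter=false, evacuate=true, halt_line=true, inspect_transcript=false, raise_flag=false, release_detainee=false, run_backup=true, submit_key=false, update_patent=false); no atom is both obligatory and forbidden, so the set is consistent.

Consistent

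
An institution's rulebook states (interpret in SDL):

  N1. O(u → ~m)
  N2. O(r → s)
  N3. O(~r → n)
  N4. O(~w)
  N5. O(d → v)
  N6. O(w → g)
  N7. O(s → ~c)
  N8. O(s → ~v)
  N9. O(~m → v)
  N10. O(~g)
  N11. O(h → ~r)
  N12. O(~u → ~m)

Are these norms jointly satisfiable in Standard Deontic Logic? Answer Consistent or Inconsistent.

Premise 6 is O(w → g), but O(w) is not derivable from the premises, so it does not yield O(g).
So O(g) is not derivable, and the apparent clash with O(~g) does not arise.
A world satisfying every obligation exists (e.g. c=false, d=false, g=false, h=false, m=false, n=true, r=false, s=false, u=false, v=true, w=false); no atom is both obligatory and forbidden, so the set is consistent.

Consistent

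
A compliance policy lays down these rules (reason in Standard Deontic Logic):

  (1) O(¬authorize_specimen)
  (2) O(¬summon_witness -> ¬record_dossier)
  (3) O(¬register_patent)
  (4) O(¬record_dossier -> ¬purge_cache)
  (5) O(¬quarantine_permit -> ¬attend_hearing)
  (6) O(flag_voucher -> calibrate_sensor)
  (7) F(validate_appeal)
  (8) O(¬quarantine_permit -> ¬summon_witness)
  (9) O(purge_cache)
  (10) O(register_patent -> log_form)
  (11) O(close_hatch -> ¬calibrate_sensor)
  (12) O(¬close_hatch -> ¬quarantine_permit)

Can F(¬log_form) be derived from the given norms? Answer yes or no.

Premise 10 is O(register_patent -> log_form), but O(register_patent) is not derivable from the premises, so it does not yield O(log_form).
No other premise forces O(log_form). An ideal world satisfying every premise can still have ¬log_form true, so F(¬log_form) is not derivable.

No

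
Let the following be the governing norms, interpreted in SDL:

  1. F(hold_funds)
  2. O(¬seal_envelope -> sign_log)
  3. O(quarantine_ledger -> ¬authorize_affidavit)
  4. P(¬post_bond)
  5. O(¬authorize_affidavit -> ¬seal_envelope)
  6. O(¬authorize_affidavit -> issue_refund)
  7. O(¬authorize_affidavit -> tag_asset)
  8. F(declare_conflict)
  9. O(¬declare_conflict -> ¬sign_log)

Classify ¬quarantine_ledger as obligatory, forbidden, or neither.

Obligatory

Premise 8, F(declare_conflict), is equivalent to O(¬declare_conflict).
Applying K to premise 9 (O(¬declare_conflict -> ¬sign_log)) and O(¬declare_conflict) yields O(¬sign_log).
Premise 2 is O(¬seal_envelope -> sign_log); contrapositively O(¬sign_log -> seal_envelope). Since O(¬sign_log) holds, K gives O(seal_envelope).
Premise 5, O(¬authorize_affidavit -> ¬seal_envelope), contraposes to O(seal_envelope -> authorize_affidavit); with O(seal_envelope) we get O(authorize_affidavit).
Premise 3, O(quarantine_ledger -> ¬authorize_affidavit), contraposes to O(authorize_affidavit -> ¬quarantine_ledger); with O(authorize_affidavit) we get O(¬quarantine_ledger).
Premises 1, 4, 6, 7 do not contribute to this derivation.
Hence ¬quarantine_ledger is obligatory.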